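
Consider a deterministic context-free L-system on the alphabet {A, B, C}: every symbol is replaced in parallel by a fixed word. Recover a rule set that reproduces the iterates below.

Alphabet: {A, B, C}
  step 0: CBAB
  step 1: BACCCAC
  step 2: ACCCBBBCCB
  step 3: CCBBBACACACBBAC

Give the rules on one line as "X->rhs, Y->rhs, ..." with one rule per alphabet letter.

A->CC, B->AC, C->B

  step 2 ⇒ step 3: ACCCBBBCCB ⇒ CC·B·B·B·AC·AC·AC·B·B·AC
    A ↦ CC
    B ↦ AC
    C ↦ B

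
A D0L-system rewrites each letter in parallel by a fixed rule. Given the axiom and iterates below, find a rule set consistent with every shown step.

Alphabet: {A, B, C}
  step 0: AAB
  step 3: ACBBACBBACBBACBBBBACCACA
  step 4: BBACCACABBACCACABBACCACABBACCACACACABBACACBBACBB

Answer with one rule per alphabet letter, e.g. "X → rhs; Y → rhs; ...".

  step 3 ⇒ step 4: ACBBACBBACBBACBBBBACCACA ⇒ BB·AC·CA·CA·BB·AC·CA·CA·BB·AC·CA·CA·BB·AC·CA·CA·CA·CA·BB·AC·AC·BB·AC·BB
    A ↦ BB
    B ↦ CA
    C ↦ AC

A->BB, B->CA, C->AC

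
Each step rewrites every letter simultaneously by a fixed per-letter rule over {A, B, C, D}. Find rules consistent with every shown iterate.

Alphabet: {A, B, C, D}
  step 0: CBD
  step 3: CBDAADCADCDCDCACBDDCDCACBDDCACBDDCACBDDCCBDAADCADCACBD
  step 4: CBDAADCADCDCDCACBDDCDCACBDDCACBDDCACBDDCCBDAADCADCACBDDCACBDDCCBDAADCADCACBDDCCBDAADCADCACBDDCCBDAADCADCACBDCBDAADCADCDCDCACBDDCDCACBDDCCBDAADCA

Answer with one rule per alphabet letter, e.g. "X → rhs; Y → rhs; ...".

  step 3 ⇒ step 4: CBDAADCADCDCDCACBDDCDCACBDDCACBDDCACBDDCCBDAADCADCACBD ⇒ CBD·AA·DCA·DC·DC·DCA·CBD·DC·DCA·CBD·DCA·CBD·DCA·CBD·DC·CBD·AA·DCA·DCA·CBD·DCA·CBD·DC·CBD·AA·DCA·DCA·CBD·DC·CBD·AA·DCA·DCA·CBD·DC·CBD·AA·DCA·DCA·CBD·CBD·AA·DCA·DC·DC·DCA·CBD·DC·DCA·CBD·DC·CBD·AA·DCA
    A ↦ DC
    B ↦ AA
    C ↦ CBD
    D ↦ DCA

A->DC, B->AA, C->CBD, D->DCA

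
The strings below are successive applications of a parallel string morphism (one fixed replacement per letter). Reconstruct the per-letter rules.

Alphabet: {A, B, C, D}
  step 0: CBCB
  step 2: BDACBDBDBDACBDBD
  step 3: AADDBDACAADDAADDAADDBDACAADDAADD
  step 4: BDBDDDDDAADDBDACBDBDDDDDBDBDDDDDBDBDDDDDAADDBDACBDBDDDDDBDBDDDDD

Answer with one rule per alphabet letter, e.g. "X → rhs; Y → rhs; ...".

  step 3 ⇒ step 4: AADDBDACAADDAADDAADDBDACAADDAADD ⇒ BD·BD·DD·DD·AA·DD·BD·AC·BD·BD·DD·DD·BD·BD·DD·DD·BD·BD·DD·DD·AA·DD·BD·AC·BD·BD·DD·DD·BD·BD·DD·DD
    A ↦ BD
    B ↦ AA
    C ↦ AC
    D ↦ DD

A->BD, B->AA, C->AC, D->DD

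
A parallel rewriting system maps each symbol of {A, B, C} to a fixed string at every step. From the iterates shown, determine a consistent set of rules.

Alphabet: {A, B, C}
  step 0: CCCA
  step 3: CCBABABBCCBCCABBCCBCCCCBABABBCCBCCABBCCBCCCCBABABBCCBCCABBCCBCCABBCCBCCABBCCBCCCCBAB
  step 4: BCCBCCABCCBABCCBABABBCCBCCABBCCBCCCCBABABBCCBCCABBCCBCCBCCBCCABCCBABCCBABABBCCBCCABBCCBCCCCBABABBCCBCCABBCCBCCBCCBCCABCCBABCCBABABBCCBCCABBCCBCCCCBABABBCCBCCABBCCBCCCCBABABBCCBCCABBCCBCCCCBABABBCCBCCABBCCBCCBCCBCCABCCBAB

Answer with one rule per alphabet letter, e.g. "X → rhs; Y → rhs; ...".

A->CCB, B->AB, C->BCC

  step 3 ⇒ step 4: CCBABABBCCBCCABBCCBCCCCBABABBCCBCCABBCCBCCCCBABABBCCBCCABBCCBCCABBCCBCCABBCCBCCCCBAB ⇒ BCC·BCC·AB·CCB·AB·CCB·AB·AB·BCC·BCC·AB·BCC·BCC·CCB·AB·AB·BCC·BCC·AB·BCC·BCC·BCC·BCC·AB·CCB·AB·CCB·AB·AB·BCC·BCC·AB·BCC·BCC·CCB·AB·AB·BCC·BCC·AB·BCC·BCC·BCC·BCC·AB·CCB·AB·CCB·AB·AB·BCC·BCC·AB·BCC·BCC·CCB·AB·AB·BCC·BCC·AB·BCC·BCC·CCB·AB·AB·BCC·BCC·AB·BCC·BCC·CCB·AB·AB·BCC·BCC·AB·BCC·BCC·BCC·BCC·AB·CCB·AB
    A ↦ CCB
    B ↦ AB
    C ↦ BCC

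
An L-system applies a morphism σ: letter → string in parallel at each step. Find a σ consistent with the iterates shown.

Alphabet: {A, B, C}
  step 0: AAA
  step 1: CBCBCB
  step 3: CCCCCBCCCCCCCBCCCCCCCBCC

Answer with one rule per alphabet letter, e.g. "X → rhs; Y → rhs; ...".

A->CB, B->AC, C->CC

  step 0 ⇒ step 1: AAA ⇒ CB·CB·CB
    A ↦ CB
    B ↦ AC  (constrained at step 1)
    C ↦ CC  (constrained at step 1)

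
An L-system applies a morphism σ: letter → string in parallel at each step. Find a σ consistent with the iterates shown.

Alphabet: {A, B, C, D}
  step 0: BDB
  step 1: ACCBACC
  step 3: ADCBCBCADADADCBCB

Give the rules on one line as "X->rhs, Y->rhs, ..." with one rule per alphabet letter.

A->C, B->ACC, C->AD, D->B

  step 0 ⇒ step 1: BDB ⇒ ACC·B·ACC
    B ↦ ACC
    D ↦ B
    A ↦ C  (constrained at step 1)
    C ↦ AD  (constrained at step 1)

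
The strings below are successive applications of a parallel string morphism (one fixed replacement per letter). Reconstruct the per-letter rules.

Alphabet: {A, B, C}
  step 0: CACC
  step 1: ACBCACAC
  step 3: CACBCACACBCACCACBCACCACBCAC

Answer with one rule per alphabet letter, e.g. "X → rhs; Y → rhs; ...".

  step 0 ⇒ step 1: CACC ⇒ AC·BC·AC·AC
    A ↦ BC
    C ↦ AC
    B ↦ C  (constrained at step 1)

A->BC, B->C, C->AC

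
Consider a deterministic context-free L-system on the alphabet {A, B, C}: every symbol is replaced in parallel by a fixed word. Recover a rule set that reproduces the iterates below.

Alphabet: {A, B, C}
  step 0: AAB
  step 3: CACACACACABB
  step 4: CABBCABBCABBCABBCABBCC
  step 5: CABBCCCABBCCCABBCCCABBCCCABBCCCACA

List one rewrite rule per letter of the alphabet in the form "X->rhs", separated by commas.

  step 4 ⇒ step 5: CABBCABBCABBCABBCABBCC ⇒ CA·BB·C·C·CA·BB·C·C·CA·BB·C·C·CA·BB·C·C·CA·BB·C·C·CA·CA
    A ↦ BB
    B ↦ C
    C ↦ CA

A->BB, B->C, C->CA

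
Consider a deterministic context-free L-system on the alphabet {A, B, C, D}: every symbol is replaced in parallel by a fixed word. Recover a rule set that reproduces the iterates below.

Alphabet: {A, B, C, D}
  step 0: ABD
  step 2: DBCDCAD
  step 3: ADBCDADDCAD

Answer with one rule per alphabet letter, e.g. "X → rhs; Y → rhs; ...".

A->C, B->BC, C->D, D->AD

  step 2 ⇒ step 3: DBCDCAD ⇒ AD·BC·D·AD·D·C·AD
    A ↦ C
    B ↦ BC
    C ↦ D
    D ↦ AD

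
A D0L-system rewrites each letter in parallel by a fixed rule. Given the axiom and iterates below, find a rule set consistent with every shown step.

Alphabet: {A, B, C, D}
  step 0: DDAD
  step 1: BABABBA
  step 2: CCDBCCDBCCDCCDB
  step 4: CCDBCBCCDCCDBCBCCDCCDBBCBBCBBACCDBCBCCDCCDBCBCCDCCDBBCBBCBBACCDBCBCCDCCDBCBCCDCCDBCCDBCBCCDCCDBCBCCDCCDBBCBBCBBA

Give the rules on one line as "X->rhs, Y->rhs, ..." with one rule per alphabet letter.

A->B, B->CCD, C->BCB, D->BA

  step 1 ⇒ step 2: BABABBA ⇒ CCD·B·CCD·B·CCD·CCD·B
    A ↦ B
    B ↦ CCD
    C ↦ BCB  (constrained at step 2)
  step 0 ⇒ step 1: DDAD ⇒ BA·BA·B·BA
    D ↦ BA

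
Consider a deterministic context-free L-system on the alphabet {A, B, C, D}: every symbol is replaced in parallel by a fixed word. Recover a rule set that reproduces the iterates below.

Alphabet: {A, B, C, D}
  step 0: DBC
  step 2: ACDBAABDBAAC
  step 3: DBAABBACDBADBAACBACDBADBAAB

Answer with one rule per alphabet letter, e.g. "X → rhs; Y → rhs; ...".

  step 2 ⇒ step 3: ACDBAABDBAAC ⇒ DBA·AB·B·AC·DBA·DBA·AC·B·AC·DBA·DBA·AB
    A ↦ DBA
    B ↦ AC
    C ↦ AB
    D ↦ B

A->DBA, B->AC, C->AB, D->B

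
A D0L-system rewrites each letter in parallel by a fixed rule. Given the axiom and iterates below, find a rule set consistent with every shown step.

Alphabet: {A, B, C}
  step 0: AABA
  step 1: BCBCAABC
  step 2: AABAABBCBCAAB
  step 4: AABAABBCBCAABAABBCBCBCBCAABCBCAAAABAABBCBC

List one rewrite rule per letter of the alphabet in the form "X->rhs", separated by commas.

  step 1 ⇒ step 2: BCBCAABC ⇒ AA·B·AA·B·BC·BC·AA·B
    A ↦ BC
    B ↦ AA
    C ↦ B

A->BC, B->AA, C->B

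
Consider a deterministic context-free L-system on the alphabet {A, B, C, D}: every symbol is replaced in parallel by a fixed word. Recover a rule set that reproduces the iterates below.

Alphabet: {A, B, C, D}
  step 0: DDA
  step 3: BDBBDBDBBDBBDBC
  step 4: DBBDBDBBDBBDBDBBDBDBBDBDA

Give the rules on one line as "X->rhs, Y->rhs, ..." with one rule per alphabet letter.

  step 3 ⇒ step 4: BDBBDBDBBDBBDBC ⇒ DB·B·DB·DB·B·DB·B·DB·DB·B·DB·DB·B·DB·DA
    B ↦ DB
    C ↦ DA
    D ↦ B
    A ↦ DBC  (constrained at step 0)

A->DBC, B->DB, C->DA, D->B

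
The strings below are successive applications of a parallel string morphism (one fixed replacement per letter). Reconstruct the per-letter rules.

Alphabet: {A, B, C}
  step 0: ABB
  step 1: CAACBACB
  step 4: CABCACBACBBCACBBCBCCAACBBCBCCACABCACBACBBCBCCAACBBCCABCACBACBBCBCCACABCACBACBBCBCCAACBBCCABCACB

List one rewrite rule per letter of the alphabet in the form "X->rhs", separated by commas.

  step 0 ⇒ step 1: ABB ⇒ CA·ACB·ACB
    A ↦ CA
    B ↦ ACB
    C ↦ BC  (constrained at step 1)

A->CA, B->ACB, C->BC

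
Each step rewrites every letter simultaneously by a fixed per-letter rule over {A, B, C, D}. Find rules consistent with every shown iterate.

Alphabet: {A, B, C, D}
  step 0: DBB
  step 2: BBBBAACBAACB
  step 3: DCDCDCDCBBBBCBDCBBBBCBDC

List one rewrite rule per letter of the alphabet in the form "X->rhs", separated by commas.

A->BB, B->DC, C->CB, D->AA

  step 2 ⇒ step 3: BBBBAACBAACB ⇒ DC·DC·DC·DC·BB·BB·CB·DC·BB·BB·CB·DC
    A ↦ BB
    B ↦ DC
    C ↦ CB
    D ↦ AA  (constrained at step 0)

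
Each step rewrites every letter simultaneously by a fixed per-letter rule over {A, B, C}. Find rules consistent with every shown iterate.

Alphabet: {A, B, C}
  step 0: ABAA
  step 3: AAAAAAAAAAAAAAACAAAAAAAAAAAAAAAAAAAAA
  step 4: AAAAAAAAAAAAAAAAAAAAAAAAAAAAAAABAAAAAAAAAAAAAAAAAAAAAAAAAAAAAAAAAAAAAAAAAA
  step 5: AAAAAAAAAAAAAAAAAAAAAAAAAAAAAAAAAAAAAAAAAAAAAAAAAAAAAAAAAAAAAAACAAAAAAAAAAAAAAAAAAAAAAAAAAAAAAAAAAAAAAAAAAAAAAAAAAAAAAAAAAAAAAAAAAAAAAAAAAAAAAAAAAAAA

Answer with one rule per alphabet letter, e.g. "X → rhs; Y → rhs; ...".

A->AA, B->ACA, C->AB

  step 4 ⇒ step 5: AAAAAAAAAAAAAAAAAAAAAAAAAAAAAAABAAAAAAAAAAAAAAAAAAAAAAAAAAAAAAAAAAAAAAAAAA ⇒ AA·AA·AA·AA·AA·AA·AA·AA·AA·AA·AA·AA·AA·AA·AA·AA·AA·AA·AA·AA·AA·AA·AA·AA·AA·AA·AA·AA·AA·AA·AA·ACA·AA·AA·AA·AA·AA·AA·AA·AA·AA·AA·AA·AA·AA·AA·AA·AA·AA·AA·AA·AA·AA·AA·AA·AA·AA·AA·AA·AA·AA·AA·AA·AA·AA·AA·AA·AA·AA·AA·AA·AA·AA·AA
    A ↦ AA
    B ↦ ACA
  step 3 ⇒ step 4: AAAAAAAAAAAAAAACAAAAAAAAAAAAAAAAAAAAA ⇒ AA·AA·AA·AA·AA·AA·AA·AA·AA·AA·AA·AA·AA·AA·AA·AB·AA·AA·AA·AA·AA·AA·AA·AA·AA·AA·AA·AA·AA·AA·AA·AA·AA·AA·AA·AA·AA
    C ↦ AB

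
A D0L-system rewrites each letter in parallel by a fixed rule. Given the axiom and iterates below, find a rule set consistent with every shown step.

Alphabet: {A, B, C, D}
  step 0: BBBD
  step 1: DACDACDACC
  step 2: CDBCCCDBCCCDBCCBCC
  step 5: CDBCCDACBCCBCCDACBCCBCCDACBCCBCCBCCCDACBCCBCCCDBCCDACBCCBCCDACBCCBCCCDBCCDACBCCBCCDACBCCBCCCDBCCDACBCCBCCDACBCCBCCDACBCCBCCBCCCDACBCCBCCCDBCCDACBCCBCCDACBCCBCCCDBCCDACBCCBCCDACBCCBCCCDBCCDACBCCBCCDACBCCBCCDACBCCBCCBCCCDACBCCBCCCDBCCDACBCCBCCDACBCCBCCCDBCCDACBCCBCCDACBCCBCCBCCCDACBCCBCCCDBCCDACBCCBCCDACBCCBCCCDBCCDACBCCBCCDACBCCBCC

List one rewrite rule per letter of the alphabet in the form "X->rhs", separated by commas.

A->D, B->DAC, C->BCC, D->C

  step 1 ⇒ step 2: DACDACDACC ⇒ C·D·BCC·C·D·BCC·C·D·BCC·BCC
    A ↦ D
    C ↦ BCC
    D ↦ C
  step 0 ⇒ step 1: BBBD ⇒ DAC·DAC·DAC·C
    B ↦ DAC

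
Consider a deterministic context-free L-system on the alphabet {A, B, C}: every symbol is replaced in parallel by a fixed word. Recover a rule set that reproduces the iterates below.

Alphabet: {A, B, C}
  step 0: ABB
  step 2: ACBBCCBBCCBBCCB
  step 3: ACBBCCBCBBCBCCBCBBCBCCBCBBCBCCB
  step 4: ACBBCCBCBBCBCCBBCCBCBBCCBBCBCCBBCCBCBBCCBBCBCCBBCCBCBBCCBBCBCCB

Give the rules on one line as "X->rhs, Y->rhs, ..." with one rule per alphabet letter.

  step 3 ⇒ step 4: ACBBCCBCBBCBCCBCBBCBCCBCBBCBCCB ⇒ ACB·BC·CB·CB·BC·BC·CB·BC·CB·CB·BC·CB·BC·BC·CB·BC·CB·CB·BC·CB·BC·BC·CB·BC·CB·CB·BC·CB·BC·BC·CB
    A ↦ ACB
    B ↦ CB
    C ↦ BC

A->ACB, B->CB, C->BC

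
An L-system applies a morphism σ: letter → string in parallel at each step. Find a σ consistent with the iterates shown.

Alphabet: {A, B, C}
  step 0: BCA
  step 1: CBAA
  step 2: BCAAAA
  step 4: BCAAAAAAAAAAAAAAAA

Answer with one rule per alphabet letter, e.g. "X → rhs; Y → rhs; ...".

  step 1 ⇒ step 2: CBAA ⇒ B·C·AA·AA
    A ↦ AA
    B ↦ C
    C ↦ B

A->AA, B->C, C->B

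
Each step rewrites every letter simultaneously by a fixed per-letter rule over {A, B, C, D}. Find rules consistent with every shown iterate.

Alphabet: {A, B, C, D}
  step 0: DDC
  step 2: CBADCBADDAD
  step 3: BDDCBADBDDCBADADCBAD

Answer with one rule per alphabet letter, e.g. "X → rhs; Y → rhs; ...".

A->CB, B->D, C->BD, D->AD

  step 2 ⇒ step 3: CBADCBADDAD ⇒ BD·D·CB·AD·BD·D·CB·AD·AD·CB·AD
    A ↦ CB
    B ↦ D
    C ↦ BD
    D ↦ AD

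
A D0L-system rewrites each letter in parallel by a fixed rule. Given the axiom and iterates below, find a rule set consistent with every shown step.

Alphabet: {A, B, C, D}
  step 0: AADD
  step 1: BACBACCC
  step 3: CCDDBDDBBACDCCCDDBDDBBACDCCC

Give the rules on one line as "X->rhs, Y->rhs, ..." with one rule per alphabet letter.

A->BAC, B->DDB, C->D, D->C

  step 0 ⇒ step 1: AADD ⇒ BAC·BAC·C·C
    A ↦ BAC
    D ↦ C
    B ↦ DDB  (constrained at step 1)
    C ↦ D  (constrained at step 1)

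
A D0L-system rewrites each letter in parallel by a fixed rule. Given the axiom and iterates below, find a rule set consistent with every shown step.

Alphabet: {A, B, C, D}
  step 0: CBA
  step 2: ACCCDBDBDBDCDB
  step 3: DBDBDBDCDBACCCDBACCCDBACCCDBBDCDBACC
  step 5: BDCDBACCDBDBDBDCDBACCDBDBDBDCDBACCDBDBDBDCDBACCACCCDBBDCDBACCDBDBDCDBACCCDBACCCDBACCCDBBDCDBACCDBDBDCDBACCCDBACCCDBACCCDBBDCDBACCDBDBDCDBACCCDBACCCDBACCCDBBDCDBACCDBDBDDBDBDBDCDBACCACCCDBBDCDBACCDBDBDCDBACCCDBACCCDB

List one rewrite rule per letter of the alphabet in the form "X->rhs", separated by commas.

  step 2 ⇒ step 3: ACCCDBDBDBDCDB ⇒ D·BD·BD·BD·CDB·ACC·CDB·ACC·CDB·ACC·CDB·BD·CDB·ACC
    A ↦ D
    B ↦ ACC
    C ↦ BD
    D ↦ CDB

A->D, B->ACC, C->BD, D->CDB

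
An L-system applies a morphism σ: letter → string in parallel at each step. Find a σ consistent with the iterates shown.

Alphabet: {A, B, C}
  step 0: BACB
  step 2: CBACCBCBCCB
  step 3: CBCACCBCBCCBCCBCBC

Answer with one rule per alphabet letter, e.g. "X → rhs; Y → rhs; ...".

A->AC, B->C, C->CB

  step 2 ⇒ step 3: CBACCBCBCCB ⇒ CB·C·AC·CB·CB·C·CB·C·CB·CB·C
    A ↦ AC
    B ↦ C
    C ↦ CB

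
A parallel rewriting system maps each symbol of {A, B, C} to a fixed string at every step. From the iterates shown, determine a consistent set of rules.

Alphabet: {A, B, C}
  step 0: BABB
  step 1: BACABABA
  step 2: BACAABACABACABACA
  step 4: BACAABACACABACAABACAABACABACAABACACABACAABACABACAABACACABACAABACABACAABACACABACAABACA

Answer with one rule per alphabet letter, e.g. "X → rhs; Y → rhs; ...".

A->CA, B->BA, C->ABA

  step 1 ⇒ step 2: BACABABA ⇒ BA·CA·ABA·CA·BA·CA·BA·CA
    A ↦ CA
    B ↦ BA
    C ↦ ABA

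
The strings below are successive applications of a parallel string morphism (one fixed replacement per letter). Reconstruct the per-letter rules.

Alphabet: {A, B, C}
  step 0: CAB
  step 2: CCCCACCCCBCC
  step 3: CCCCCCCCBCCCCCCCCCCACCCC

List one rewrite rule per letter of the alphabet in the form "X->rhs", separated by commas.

  step 2 ⇒ step 3: CCCCACCCCBCC ⇒ CC·CC·CC·CC·BCC·CC·CC·CC·CC·A·CC·CC
    A ↦ BCC
    B ↦ A
    C ↦ CC

A->BCC, B->A, C->CC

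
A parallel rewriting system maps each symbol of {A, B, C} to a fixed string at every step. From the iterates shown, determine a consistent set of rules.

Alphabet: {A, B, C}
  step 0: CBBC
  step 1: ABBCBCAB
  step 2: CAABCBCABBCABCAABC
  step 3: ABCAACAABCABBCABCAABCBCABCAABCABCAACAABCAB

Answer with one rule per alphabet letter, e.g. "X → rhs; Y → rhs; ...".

  step 2 ⇒ step 3: CAABCBCABBCABCAABC ⇒ AB·CAA·CAA·BC·AB·BC·AB·CAA·BC·BC·AB·CAA·BC·AB·CAA·CAA·BC·AB
    A ↦ CAA
    B ↦ BC
    C ↦ AB

A->CAA, B->BC, C->AB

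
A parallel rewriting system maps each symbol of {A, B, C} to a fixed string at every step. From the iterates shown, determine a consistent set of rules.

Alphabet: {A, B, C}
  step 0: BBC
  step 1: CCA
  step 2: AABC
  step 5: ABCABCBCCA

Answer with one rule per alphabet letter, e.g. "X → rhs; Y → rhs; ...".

  step 1 ⇒ step 2: CCA ⇒ A·A·BC
    A ↦ BC
    C ↦ A
  step 0 ⇒ step 1: BBC ⇒ C·C·A
    B ↦ C

A->BC, B->C, C->A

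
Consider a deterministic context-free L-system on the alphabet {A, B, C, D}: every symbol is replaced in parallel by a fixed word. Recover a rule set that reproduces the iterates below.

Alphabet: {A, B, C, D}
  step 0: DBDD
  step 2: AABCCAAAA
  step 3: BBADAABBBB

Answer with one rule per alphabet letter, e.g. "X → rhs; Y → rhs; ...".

A->B, B->AD, C->A, D->CC

  step 2 ⇒ step 3: AABCCAAAA ⇒ B·B·AD·A·A·B·B·B·B
    A ↦ B
    B ↦ AD
    C ↦ A
    D ↦ CC  (constrained at step 0)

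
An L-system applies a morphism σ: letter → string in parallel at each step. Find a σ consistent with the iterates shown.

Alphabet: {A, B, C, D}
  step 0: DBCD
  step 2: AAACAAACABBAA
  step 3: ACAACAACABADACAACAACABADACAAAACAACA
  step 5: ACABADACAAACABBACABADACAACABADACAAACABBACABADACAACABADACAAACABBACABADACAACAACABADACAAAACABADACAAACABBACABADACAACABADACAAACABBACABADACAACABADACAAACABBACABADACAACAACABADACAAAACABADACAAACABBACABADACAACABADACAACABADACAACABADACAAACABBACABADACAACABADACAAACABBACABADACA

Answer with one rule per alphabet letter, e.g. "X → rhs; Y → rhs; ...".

A->ACA, B->A, C->BAD, D->BB

  step 2 ⇒ step 3: AAACAAACABBAA ⇒ ACA·ACA·ACA·BAD·ACA·ACA·ACA·BAD·ACA·A·A·ACA·ACA
    A ↦ ACA
    B ↦ A
    C ↦ BAD
    D ↦ BB  (constrained at step 0)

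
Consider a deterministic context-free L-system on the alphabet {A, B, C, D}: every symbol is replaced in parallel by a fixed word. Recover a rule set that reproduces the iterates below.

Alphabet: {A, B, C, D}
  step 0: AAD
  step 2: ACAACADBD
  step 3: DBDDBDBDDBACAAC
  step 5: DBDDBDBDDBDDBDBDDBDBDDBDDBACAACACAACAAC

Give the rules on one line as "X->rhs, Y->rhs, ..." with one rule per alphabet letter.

A->DB, B->A, C->D, D->AC

  step 2 ⇒ step 3: ACAACADBD ⇒ DB·D·DB·DB·D·DB·AC·A·AC
    A ↦ DB
    B ↦ A
    C ↦ D
    D ↦ AC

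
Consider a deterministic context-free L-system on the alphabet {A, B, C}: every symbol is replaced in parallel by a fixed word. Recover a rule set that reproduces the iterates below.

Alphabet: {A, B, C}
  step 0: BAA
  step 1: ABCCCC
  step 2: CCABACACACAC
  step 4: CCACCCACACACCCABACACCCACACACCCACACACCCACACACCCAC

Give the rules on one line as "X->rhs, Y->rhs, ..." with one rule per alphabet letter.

A->CC, B->AB, C->AC

  step 1 ⇒ step 2: ABCCCC ⇒ CC·AB·AC·AC·AC·AC
    A ↦ CC
    B ↦ AB
    C ↦ AC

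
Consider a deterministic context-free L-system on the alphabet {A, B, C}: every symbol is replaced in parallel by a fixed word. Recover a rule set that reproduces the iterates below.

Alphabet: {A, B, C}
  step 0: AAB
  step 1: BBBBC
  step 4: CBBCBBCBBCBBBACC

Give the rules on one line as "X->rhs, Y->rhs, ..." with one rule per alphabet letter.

  step 0 ⇒ step 1: AAB ⇒ BB·BB·C
    A ↦ BB
    B ↦ C
    C ↦ BA  (constrained at step 1)

A->BB, B->C, C->BA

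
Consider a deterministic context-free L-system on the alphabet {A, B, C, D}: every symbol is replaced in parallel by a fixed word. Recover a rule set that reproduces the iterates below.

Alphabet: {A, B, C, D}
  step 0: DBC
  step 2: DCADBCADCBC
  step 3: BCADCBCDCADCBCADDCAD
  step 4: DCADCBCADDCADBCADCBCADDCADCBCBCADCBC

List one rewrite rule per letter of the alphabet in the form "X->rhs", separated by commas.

  step 3 ⇒ step 4: BCADCBCDCADCBCADDCAD ⇒ DC·AD·C·BC·AD·DC·AD·BC·AD·C·BC·AD·DC·AD·C·BC·BC·AD·C·BC
    A ↦ C
    B ↦ DC
    C ↦ AD
    D ↦ BC

A->C, B->DC, C->AD, D->BC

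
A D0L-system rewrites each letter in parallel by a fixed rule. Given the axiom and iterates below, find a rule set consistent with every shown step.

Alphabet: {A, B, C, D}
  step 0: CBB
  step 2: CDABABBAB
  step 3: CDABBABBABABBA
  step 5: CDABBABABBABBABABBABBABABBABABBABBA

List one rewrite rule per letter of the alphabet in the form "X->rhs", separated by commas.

A->B, B->BA, C->CD, D->A

  step 2 ⇒ step 3: CDABABBAB ⇒ CD·A·B·BA·B·BA·BA·B·BA
    A ↦ B
    B ↦ BA
    C ↦ CD
    D ↦ A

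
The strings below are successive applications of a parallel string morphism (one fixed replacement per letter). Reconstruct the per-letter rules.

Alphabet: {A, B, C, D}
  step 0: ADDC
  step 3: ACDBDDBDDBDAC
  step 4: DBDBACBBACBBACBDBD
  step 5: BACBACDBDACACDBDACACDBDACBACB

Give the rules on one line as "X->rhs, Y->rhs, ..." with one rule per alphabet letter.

  step 4 ⇒ step 5: DBDBACBBACBBACBDBD ⇒ B·AC·B·AC·D·BD·AC·AC·D·BD·AC·AC·D·BD·AC·B·AC·B
    A ↦ D
    B ↦ AC
    C ↦ BD
    D ↦ B

A->D, B->AC, C->BD, D->B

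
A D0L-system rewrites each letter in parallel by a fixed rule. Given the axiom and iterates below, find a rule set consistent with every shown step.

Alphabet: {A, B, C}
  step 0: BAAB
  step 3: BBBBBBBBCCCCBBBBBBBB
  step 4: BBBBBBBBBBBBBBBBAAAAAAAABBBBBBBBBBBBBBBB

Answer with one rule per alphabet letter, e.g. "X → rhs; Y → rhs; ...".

  step 3 ⇒ step 4: BBBBBBBBCCCCBBBBBBBB ⇒ BB·BB·BB·BB·BB·BB·BB·BB·AA·AA·AA·AA·BB·BB·BB·BB·BB·BB·BB·BB
    B ↦ BB
    C ↦ AA
    A ↦ C  (constrained at step 0)

A->C, B->BB, C->AA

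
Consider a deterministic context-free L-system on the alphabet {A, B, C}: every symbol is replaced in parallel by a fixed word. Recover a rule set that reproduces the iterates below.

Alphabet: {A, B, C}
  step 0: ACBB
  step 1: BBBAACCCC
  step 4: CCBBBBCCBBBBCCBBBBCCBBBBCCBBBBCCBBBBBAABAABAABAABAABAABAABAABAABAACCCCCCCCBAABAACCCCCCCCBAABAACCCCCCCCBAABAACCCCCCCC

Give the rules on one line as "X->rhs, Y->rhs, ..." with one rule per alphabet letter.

A->BB, B->CC, C->BAA

  step 0 ⇒ step 1: ACBB ⇒ BB·BAA·CC·CC
    A ↦ BB
    B ↦ CC
    C ↦ BAA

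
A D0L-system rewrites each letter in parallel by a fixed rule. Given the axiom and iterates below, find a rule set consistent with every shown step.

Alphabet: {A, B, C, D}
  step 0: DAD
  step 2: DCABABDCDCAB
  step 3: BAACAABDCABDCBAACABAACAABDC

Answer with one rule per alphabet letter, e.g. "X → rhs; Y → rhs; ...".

A->AB, B->DC, C->ACA, D->BA

  step 2 ⇒ step 3: DCABABDCDCAB ⇒ BA·ACA·AB·DC·AB·DC·BA·ACA·BA·ACA·AB·DC
    A ↦ AB
    B ↦ DC
    C ↦ ACA
    D ↦ BA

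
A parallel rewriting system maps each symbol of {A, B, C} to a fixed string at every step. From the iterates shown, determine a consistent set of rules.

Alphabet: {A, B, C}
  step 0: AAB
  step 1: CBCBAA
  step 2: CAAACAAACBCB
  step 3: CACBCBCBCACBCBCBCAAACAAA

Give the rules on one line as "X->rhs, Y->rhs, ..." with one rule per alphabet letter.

A->CB, B->AA, C->CA

  step 2 ⇒ step 3: CAAACAAACBCB ⇒ CA·CB·CB·CB·CA·CB·CB·CB·CA·AA·CA·AA
    A ↦ CB
    B ↦ AA
    C ↦ CA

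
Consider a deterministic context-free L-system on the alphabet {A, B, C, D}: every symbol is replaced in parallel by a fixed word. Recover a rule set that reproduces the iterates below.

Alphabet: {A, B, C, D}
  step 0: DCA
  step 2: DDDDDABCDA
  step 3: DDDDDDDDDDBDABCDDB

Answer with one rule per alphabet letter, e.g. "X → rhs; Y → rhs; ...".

A->B, B->DA, C->BC, D->DD

  step 2 ⇒ step 3: DDDDDABCDA ⇒ DD·DD·DD·DD·DD·B·DA·BC·DD·B
    A ↦ B
    B ↦ DA
    C ↦ BC
    D ↦ DD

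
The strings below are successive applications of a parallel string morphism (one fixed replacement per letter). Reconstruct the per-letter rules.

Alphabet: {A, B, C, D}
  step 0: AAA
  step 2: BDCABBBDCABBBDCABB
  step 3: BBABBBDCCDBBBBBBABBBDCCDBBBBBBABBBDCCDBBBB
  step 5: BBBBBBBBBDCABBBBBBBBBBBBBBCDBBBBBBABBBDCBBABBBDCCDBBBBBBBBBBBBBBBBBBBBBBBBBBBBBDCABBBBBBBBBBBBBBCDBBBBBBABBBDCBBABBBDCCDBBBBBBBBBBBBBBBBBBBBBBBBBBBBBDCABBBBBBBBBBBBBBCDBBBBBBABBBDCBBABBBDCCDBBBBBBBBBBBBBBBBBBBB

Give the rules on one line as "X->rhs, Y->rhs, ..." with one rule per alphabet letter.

A->CD, B->BB, C->BDC, D->ABB

  step 2 ⇒ step 3: BDCABBBDCABBBDCABB ⇒ BB·ABB·BDC·CD·BB·BB·BB·ABB·BDC·CD·BB·BB·BB·ABB·BDC·CD·BB·BB
    A ↦ CD
    B ↦ BB
    C ↦ BDC
    D ↦ ABB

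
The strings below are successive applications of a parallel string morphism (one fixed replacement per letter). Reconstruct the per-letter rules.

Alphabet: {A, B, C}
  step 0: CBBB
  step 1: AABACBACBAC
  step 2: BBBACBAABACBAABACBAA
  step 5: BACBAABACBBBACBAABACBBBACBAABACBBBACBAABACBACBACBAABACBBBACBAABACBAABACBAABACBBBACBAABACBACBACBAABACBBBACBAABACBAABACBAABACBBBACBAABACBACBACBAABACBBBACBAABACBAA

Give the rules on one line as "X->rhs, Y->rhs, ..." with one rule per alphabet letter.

  step 1 ⇒ step 2: AABACBACBAC ⇒ B·B·BAC·B·AA·BAC·B·AA·BAC·B·AA
    A ↦ B
    B ↦ BAC
    C ↦ AA

A->B, B->BAC, C->AA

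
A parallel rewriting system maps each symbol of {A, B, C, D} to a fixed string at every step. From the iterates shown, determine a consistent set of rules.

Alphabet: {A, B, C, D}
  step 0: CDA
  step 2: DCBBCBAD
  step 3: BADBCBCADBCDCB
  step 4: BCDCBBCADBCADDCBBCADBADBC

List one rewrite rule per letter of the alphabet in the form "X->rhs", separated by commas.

  step 3 ⇒ step 4: BADBCBCADBCDCB ⇒ BC·DC·B·BC·AD·BC·AD·DC·B·BC·AD·B·AD·BC
    A ↦ DC
    B ↦ BC
    C ↦ AD
    D ↦ B

A->DC, B->BC, C->AD, D->B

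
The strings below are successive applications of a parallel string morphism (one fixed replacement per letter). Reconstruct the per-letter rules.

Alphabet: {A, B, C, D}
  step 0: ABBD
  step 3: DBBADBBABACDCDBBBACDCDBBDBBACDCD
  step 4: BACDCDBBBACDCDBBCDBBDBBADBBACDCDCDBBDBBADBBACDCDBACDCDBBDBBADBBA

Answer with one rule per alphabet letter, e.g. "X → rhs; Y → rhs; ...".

  step 3 ⇒ step 4: DBBADBBABACDCDBBBACDCDBBDBBACDCD ⇒ BA·CD·CD·BB·BA·CD·CD·BB·CD·BB·DB·BA·DB·BA·CD·CD·CD·BB·DB·BA·DB·BA·CD·CD·BA·CD·CD·BB·DB·BA·DB·BA
    A ↦ BB
    B ↦ CD
    C ↦ DB
    D ↦ BA

A->BB, B->CD, C->DB, D->BA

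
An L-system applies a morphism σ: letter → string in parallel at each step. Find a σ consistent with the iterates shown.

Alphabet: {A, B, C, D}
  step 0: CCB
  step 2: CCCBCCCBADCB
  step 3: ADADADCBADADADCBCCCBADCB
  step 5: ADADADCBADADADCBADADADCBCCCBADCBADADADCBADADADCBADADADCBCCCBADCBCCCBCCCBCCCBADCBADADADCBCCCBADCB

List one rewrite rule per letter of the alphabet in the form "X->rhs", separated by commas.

  step 2 ⇒ step 3: CCCBCCCBADCB ⇒ AD·AD·AD·CB·AD·AD·AD·CB·CC·CB·AD·CB
    A ↦ CC
    B ↦ CB
    C ↦ AD
    D ↦ CB

A->CC, B->CB, C->AD, D->CB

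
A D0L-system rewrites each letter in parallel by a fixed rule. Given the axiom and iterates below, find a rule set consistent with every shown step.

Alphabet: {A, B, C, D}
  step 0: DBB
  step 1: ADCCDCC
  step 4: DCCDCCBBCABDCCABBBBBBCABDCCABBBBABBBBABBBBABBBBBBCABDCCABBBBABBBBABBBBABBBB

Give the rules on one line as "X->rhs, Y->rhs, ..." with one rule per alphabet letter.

A->CAB, B->DCC, C->BB, D->A

  step 0 ⇒ step 1: DBB ⇒ A·DCC·DCC
    B ↦ DCC
    D ↦ A
    A ↦ CAB  (constrained at step 1)
    C ↦ BB  (constrained at step 1)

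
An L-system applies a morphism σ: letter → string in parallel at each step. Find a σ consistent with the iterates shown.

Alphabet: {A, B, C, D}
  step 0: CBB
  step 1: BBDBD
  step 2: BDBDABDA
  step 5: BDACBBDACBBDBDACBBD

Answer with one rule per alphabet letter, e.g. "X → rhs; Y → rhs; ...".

  step 1 ⇒ step 2: BBDBD ⇒ BD·BD·A·BD·A
    B ↦ BD
    D ↦ A
    A ↦ C  (constrained at step 2)
  step 0 ⇒ step 1: CBB ⇒ B·BD·BD
    C ↦ B

A->C, B->BD, C->B, D->A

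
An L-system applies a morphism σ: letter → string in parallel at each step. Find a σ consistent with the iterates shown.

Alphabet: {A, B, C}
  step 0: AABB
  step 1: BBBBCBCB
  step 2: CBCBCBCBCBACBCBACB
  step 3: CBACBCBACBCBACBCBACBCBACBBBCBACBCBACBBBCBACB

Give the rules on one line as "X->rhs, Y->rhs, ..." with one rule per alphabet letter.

  step 2 ⇒ step 3: CBCBCBCBCBACBCBACB ⇒ CBA·CB·CBA·CB·CBA·CB·CBA·CB·CBA·CB·BB·CBA·CB·CBA·CB·BB·CBA·CB
    A ↦ BB
    B ↦ CB
    C ↦ CBA

A->BB, B->CB, C->CBA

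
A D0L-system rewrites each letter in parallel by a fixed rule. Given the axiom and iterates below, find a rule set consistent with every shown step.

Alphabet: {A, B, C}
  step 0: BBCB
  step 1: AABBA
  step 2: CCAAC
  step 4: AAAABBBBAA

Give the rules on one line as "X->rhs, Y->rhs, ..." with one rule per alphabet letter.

  step 1 ⇒ step 2: AABBA ⇒ C·C·A·A·C
    A ↦ C
    B ↦ A
  step 0 ⇒ step 1: BBCB ⇒ A·A·BB·A
    C ↦ BB

A->C, B->A, C->BB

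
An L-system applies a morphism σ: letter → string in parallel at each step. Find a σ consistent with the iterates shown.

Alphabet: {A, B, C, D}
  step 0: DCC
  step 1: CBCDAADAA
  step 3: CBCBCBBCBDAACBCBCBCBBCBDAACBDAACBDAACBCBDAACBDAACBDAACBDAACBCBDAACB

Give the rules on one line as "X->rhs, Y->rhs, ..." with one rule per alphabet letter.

A->BCB, B->CB, C->DAA, D->CBC

  step 0 ⇒ step 1: DCC ⇒ CBC·DAA·DAA
    C ↦ DAA
    D ↦ CBC
    A ↦ BCB  (constrained at step 1)
    B ↦ CB  (constrained at step 1)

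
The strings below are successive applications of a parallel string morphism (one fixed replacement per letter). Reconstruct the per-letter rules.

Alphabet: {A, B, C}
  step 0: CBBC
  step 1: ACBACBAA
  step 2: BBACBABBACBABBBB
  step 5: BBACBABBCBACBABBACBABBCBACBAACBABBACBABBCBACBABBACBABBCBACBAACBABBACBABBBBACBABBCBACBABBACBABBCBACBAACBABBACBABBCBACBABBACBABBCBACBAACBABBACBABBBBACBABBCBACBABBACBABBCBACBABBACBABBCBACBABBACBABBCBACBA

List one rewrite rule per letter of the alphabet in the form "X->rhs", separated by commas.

  step 1 ⇒ step 2: ACBACBAA ⇒ BB·A·CBA·BB·A·CBA·BB·BB
    A ↦ BB
    B ↦ CBA
    C ↦ A

A->BB, B->CBA, C->A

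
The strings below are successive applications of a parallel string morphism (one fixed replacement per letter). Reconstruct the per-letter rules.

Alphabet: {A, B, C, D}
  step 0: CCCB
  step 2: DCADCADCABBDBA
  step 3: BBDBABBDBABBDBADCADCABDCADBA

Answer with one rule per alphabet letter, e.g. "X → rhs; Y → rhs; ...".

  step 2 ⇒ step 3: DCADCADCABBDBA ⇒ B·B·DBA·B·B·DBA·B·B·DBA·DCA·DCA·B·DCA·DBA
    A ↦ DBA
    B ↦ DCA
    C ↦ B
    D ↦ B

A->DBA, B->DCA, C->B, D->B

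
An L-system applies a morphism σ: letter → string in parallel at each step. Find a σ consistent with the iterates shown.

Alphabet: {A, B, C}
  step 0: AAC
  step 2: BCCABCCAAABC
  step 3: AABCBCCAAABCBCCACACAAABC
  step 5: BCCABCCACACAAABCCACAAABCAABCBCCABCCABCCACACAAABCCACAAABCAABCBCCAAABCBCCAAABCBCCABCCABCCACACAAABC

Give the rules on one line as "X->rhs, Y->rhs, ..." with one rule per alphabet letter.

  step 2 ⇒ step 3: BCCABCCAAABC ⇒ AA·BC·BC·CA·AA·BC·BC·CA·CA·CA·AA·BC
    A ↦ CA
    B ↦ AA
    C ↦ BC

A->CA, B->AA, C->BC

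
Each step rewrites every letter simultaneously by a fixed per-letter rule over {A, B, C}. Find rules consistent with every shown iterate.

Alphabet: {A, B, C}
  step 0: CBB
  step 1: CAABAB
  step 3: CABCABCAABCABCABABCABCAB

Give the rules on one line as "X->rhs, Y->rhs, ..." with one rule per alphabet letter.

A->BC, B->AB, C->CA

  step 0 ⇒ step 1: CBB ⇒ CA·AB·AB
    B ↦ AB
    C ↦ CA
    A ↦ BC  (constrained at step 1)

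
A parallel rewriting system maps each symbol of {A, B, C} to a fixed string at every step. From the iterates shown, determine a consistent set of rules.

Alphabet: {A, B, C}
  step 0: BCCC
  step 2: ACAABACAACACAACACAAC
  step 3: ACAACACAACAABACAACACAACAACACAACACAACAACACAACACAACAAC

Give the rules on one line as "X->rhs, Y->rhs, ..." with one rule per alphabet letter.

A->ACA, B->AB, C->AC

  step 2 ⇒ step 3: ACAABACAACACAACACAAC ⇒ ACA·AC·ACA·ACA·AB·ACA·AC·ACA·ACA·AC·ACA·AC·ACA·ACA·AC·ACA·AC·ACA·ACA·AC
    A ↦ ACA
    B ↦ AB
    C ↦ AC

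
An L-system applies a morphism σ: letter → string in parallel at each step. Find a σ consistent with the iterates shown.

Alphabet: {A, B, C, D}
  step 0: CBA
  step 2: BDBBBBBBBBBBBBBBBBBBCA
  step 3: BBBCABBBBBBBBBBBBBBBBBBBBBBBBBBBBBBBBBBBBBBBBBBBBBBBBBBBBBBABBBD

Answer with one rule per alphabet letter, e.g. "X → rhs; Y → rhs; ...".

A->BD, B->BBB, C->ABB, D->CA

  step 2 ⇒ step 3: BDBBBBBBBBBBBBBBBBBBCA ⇒ BBB·CA·BBB·BBB·BBB·BBB·BBB·BBB·BBB·BBB·BBB·BBB·BBB·BBB·BBB·BBB·BBB·BBB·BBB·BBB·ABB·BD
    A ↦ BD
    B ↦ BBB
    C ↦ ABB
    D ↦ CA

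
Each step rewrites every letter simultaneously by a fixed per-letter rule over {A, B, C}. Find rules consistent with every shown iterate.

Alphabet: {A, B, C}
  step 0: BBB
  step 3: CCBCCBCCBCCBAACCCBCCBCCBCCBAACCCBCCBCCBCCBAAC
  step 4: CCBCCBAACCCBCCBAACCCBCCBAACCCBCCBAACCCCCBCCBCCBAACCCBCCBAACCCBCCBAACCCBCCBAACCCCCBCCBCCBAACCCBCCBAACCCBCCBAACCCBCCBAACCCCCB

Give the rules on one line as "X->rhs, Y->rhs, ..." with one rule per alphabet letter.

A->C, B->AAC, C->CCB

  step 3 ⇒ step 4: CCBCCBCCBCCBAACCCBCCBCCBCCBAACCCBCCBCCBCCBAAC ⇒ CCB·CCB·AAC·CCB·CCB·AAC·CCB·CCB·AAC·CCB·CCB·AAC·C·C·CCB·CCB·CCB·AAC·CCB·CCB·AAC·CCB·CCB·AAC·CCB·CCB·AAC·C·C·CCB·CCB·CCB·AAC·CCB·CCB·AAC·CCB·CCB·AAC·CCB·CCB·AAC·C·C·CCB
    A ↦ C
    B ↦ AAC
    C ↦ CCB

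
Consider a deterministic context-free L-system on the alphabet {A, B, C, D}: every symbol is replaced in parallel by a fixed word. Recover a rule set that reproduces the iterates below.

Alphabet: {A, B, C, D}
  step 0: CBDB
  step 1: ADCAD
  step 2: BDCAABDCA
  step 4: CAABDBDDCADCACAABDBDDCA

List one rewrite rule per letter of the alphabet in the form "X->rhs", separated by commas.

  step 1 ⇒ step 2: ADCAD ⇒ BD·CA·A·BD·CA
    A ↦ BD
    C ↦ A
    D ↦ CA
  step 0 ⇒ step 1: CBDB ⇒ A·D·CA·D
    B ↦ D

A->BD, B->D, C->A, D->CA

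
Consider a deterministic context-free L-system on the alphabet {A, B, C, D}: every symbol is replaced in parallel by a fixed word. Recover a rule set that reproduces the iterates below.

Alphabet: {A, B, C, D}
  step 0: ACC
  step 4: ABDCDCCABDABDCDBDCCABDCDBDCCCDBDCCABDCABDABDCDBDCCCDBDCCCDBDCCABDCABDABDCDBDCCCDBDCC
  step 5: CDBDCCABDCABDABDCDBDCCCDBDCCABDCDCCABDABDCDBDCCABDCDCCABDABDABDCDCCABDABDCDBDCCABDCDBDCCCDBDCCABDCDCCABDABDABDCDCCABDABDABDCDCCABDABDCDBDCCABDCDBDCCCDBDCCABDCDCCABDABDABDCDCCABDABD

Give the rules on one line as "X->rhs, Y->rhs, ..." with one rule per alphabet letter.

A->CDB, B->DC, C->ABD, D->C

  step 4 ⇒ step 5: ABDCDCCABDABDCDBDCCABDCDBDCCCDBDCCABDCABDABDCDBDCCCDBDCCCDBDCCABDCABDABDCDBDCCCDBDCC ⇒ CDB·DC·C·ABD·C·ABD·ABD·CDB·DC·C·CDB·DC·C·ABD·C·DC·C·ABD·ABD·CDB·DC·C·ABD·C·DC·C·ABD·ABD·ABD·C·DC·C·ABD·ABD·CDB·DC·C·ABD·CDB·DC·C·CDB·DC·C·ABD·C·DC·C·ABD·ABD·ABD·C·DC·C·ABD·ABD·ABD·C·DC·C·ABD·ABD·CDB·DC·C·ABD·CDB·DC·C·CDB·DC·C·ABD·C·DC·C·ABD·ABD·ABD·C·DC·C·ABD·ABD
    A ↦ CDB
    B ↦ DC
    C ↦ ABD
    D ↦ C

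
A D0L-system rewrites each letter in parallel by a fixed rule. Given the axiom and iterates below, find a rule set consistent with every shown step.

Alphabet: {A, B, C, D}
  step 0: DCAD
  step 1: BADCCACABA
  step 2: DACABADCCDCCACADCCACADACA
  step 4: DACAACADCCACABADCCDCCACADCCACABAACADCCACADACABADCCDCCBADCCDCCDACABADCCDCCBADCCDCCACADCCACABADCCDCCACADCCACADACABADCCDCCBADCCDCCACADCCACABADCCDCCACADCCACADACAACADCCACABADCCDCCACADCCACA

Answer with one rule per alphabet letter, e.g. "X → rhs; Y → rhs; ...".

  step 1 ⇒ step 2: BADCCACABA ⇒ D·ACA·BA·DCC·DCC·ACA·DCC·ACA·D·ACA
    A ↦ ACA
    B ↦ D
    C ↦ DCC
    D ↦ BA

A->ACA, B->D, C->DCC, D->BA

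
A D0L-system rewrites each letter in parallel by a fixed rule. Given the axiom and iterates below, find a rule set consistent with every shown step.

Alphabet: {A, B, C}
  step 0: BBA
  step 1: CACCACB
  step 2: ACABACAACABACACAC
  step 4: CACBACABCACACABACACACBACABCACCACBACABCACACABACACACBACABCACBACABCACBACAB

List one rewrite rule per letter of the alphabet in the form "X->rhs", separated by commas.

A->B, B->CAC, C->ACA

  step 1 ⇒ step 2: CACCACB ⇒ ACA·B·ACA·ACA·B·ACA·CAC
    A ↦ B
    B ↦ CAC
    C ↦ ACA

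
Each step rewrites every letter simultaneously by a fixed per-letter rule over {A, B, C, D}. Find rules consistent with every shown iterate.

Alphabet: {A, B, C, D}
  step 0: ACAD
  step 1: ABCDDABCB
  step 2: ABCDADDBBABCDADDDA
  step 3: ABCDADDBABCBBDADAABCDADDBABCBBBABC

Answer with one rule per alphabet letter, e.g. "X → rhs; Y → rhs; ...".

  step 2 ⇒ step 3: ABCDADDBBABCDADDDA ⇒ ABC·DA·DD·B·ABC·B·B·DA·DA·ABC·DA·DD·B·ABC·B·B·B·ABC
    A ↦ ABC
    B ↦ DA
    C ↦ DD
    D ↦ B

A->ABC, B->DA, C->DD, D->B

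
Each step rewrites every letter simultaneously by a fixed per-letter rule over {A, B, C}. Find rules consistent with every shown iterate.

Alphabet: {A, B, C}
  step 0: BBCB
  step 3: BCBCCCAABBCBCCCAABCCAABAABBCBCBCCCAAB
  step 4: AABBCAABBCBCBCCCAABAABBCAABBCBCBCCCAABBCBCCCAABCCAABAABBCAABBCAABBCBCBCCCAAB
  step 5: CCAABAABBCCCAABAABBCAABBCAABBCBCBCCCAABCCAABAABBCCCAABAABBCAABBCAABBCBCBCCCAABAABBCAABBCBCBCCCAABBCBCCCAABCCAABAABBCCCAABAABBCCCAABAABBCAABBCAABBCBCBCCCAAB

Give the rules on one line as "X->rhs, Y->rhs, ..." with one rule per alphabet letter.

A->C, B->AAB, C->BC

  step 4 ⇒ step 5: AABBCAABBCBCBCCCAABAABBCAABBCBCBCCCAABBCBCCCAABCCAABAABBCAABBCAABBCBCBCCCAAB ⇒ C·C·AAB·AAB·BC·C·C·AAB·AAB·BC·AAB·BC·AAB·BC·BC·BC·C·C·AAB·C·C·AAB·AAB·BC·C·C·AAB·AAB·BC·AAB·BC·AAB·BC·BC·BC·C·C·AAB·AAB·BC·AAB·BC·BC·BC·C·C·AAB·BC·BC·C·C·AAB·C·C·AAB·AAB·BC·C·C·AAB·AAB·BC·C·C·AAB·AAB·BC·AAB·BC·AAB·BC·BC·BC·C·C·AAB
    A ↦ C
    B ↦ AAB
    C ↦ BC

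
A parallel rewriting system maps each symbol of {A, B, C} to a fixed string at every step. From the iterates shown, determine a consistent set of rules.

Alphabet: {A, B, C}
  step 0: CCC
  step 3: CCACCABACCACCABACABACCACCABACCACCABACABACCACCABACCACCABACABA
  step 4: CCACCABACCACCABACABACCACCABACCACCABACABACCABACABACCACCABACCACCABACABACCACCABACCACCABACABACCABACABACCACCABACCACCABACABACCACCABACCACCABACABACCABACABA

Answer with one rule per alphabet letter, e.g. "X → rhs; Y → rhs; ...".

  step 3 ⇒ step 4: CCACCABACCACCABACABACCACCABACCACCABACABACCACCABACCACCABACABA ⇒ CCA·CCA·BA·CCA·CCA·BA·CA·BA·CCA·CCA·BA·CCA·CCA·BA·CA·BA·CCA·BA·CA·BA·CCA·CCA·BA·CCA·CCA·BA·CA·BA·CCA·CCA·BA·CCA·CCA·BA·CA·BA·CCA·BA·CA·BA·CCA·CCA·BA·CCA·CCA·BA·CA·BA·CCA·CCA·BA·CCA·CCA·BA·CA·BA·CCA·BA·CA·BA
    A ↦ BA
    B ↦ CA
    C ↦ CCA

A->BA, B->CA, C->CCA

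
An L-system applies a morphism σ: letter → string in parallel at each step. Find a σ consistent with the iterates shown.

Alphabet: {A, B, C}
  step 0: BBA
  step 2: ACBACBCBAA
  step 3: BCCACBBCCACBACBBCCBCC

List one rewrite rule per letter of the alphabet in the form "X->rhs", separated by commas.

A->BCC, B->CB, C->A

  step 2 ⇒ step 3: ACBACBCBAA ⇒ BCC·A·CB·BCC·A·CB·A·CB·BCC·BCC
    A ↦ BCC
    B ↦ CB
    C ↦ A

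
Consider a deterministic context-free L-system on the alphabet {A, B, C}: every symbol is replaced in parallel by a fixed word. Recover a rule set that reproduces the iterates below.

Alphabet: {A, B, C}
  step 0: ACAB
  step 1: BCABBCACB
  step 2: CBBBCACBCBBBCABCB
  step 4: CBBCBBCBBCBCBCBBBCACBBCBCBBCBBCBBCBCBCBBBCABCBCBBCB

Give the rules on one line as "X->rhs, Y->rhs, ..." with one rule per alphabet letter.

A->BCA, B->CB, C->B

  step 1 ⇒ step 2: BCABBCACB ⇒ CB·B·BCA·CB·CB·B·BCA·B·CB
    A ↦ BCA
    B ↦ CB
    C ↦ B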